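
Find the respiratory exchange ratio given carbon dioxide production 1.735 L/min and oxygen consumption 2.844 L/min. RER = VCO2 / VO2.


VCO2 = 1.735 L/min
VO2 = 2.844 L/min
RER = 1.735 / 2.844 = 0.6101

0.6101


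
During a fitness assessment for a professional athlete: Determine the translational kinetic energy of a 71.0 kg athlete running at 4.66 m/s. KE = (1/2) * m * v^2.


KE = 0.5 * m * v^2
= 0.5 * 71.0 * 4.66^2
= 0.5 * 71.0 * 21.7156
= 770.9 J

770.9 J


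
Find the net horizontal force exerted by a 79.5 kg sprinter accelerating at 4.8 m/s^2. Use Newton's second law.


Newton's second law: F = m * a
F = 79.5 * 4.8 = 381.6 N

381.6 N


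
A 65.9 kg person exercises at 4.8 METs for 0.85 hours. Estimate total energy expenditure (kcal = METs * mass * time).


Energy = METs * mass(kg) * time(h)
= 4.8 * 65.9 * 0.85
= 268.87 kcal

268.87 kcal


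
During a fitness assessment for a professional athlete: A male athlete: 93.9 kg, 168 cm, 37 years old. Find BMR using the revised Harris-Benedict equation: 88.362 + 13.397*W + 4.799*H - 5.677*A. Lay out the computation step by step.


Intercept = 88.362
Weight contribution = 13.397 * 93.9 = 1257.9783
Height contribution = 4.799 * 168 = 806.232
Age contribution = 5.677 * 37 = 210.049
BMR = 88.362 + 1257.9783 + 806.232 - 210.049
= 1942.52 kcal/day

1942.52 kcal/day


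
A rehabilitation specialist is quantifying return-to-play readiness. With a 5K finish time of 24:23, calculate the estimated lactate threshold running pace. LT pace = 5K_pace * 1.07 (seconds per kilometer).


Race duration = 1463 s for 5 km
Average pace = 1463 / 5 = 292.6 s/km
LT pace = 292.6 * 1.07
= 313.08 s/km

313.08 s/km


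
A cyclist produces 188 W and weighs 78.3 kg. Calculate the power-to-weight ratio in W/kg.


P/W = power / mass
= 188 / 78.3
= 2.401 W/kg

2.401 W/kg


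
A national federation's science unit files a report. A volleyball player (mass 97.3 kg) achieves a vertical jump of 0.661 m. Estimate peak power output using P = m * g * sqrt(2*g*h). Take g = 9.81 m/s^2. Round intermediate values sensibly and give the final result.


2 * g * h = 2 * 9.81 * 0.661 = 12.96882
sqrt(12.96882) = 3.601225 m/s
P = 97.3 * 9.81 * 3.601225 = 3437.42 W

3437.42 W


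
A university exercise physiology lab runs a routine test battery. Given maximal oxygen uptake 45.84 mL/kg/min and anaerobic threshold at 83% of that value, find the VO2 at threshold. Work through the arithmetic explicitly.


Percentage as decimal = 0.83
VO2 at AT = 45.84 * 0.83 = 38.05 mL/kg/min

38.05 mL/kg/min


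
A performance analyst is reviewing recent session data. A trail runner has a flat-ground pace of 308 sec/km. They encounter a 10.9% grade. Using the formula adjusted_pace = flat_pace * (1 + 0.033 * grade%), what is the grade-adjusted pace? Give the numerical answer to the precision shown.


Grade factor = 1 + 0.033 * 10.9 = 1.3597
Adjusted = 308 * 1.3597 = 418.79 sec/km

418.79 s/km


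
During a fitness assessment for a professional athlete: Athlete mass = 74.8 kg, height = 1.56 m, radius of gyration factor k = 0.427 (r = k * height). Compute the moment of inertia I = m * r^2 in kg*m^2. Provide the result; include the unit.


r = k * height = 0.427 * 1.56 = 0.66612 m
r^2 = 0.66612^2 = 0.443716
I = 74.8 * 0.443716 = 33.19 kg*m^2

33.19 kg*m^2


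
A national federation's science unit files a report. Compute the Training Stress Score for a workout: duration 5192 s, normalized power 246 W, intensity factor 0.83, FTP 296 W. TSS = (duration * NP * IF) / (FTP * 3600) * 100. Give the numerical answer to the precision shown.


Product = 5192 * 246 * 0.83 = 1060102.56
Base = 296 * 3600 = 1065600
TSS = 1060102.56 / 1065600 * 100 = 99.48

99.48 TSS


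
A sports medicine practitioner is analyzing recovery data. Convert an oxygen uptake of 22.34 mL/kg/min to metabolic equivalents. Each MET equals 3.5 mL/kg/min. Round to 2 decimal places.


One MET = 3.5 mL/kg/min
Number of METs = 22.34 / 3.5
= 6.38 METs

6.38 METs


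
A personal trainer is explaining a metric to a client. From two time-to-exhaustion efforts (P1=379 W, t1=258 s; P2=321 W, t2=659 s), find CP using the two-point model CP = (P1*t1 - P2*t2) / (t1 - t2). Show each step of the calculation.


Work in trial 1 = 97782 J
Work in trial 2 = 211539 J
Delta work = -113757 J
Delta time = -401 s
CP = -113757 / -401 = 283.68 W

283.68 W


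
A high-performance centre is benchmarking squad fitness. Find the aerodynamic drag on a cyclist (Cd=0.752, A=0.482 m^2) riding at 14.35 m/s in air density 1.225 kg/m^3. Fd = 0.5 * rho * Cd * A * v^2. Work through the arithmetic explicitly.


Fd = 0.5 * 1.225 * 0.752 * 0.482 * 14.35^2
= 0.5 * 1.225 * 0.752 * 0.482 * 205.9225
= 45.717 N

45.717 N


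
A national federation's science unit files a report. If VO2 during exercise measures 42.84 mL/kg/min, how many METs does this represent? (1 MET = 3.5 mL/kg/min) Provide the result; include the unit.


METs = VO2 / 3.5 = 42.84 / 3.5 = 12.24

12.24 METs


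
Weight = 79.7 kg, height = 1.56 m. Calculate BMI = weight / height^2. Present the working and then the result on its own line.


height^2 = 1.56^2 = 2.4336
BMI = 79.7 / 2.4336 = 32.75 kg/m^2

32.75 kg/m^2


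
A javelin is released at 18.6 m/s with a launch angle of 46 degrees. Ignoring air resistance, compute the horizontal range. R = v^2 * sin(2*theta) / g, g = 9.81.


Launch speed squared = 345.96
sin(2 * 46 deg) = 0.999391
Range = 345.96 * 0.999391 / 9.81
= 35.245 m

35.245 m


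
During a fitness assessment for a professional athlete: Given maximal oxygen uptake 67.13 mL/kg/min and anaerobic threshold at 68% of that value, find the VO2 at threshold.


Percentage as decimal = 0.68
VO2 at AT = 67.13 * 0.68 = 45.65 mL/kg/min

45.65 mL/kg/min


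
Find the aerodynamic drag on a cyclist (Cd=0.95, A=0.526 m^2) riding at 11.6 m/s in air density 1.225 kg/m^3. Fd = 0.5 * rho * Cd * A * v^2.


Fd = 0.5 * 1.225 * 0.95 * 0.526 * 11.6^2
= 0.5 * 1.225 * 0.95 * 0.526 * 134.56
= 41.184 N

41.184 N


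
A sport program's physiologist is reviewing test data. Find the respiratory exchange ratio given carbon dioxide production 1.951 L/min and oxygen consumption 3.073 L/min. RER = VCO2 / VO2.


VCO2 = 1.951 L/min
VO2 = 3.073 L/min
RER = 1.951 / 3.073 = 0.6349

0.6349


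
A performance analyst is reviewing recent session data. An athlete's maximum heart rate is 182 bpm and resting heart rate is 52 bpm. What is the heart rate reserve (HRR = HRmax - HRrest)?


HRR = HRmax - HRrest
= 182 - 52
= 130 bpm

130 bpm


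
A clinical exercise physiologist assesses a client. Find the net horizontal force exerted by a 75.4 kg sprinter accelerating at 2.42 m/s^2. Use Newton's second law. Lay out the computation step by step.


Newton's second law: F = m * a
F = 75.4 * 2.42 = 182.47 N

182.47 N


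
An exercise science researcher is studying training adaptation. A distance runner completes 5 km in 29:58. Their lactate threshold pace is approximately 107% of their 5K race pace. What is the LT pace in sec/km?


Convert to seconds: 29 min 58 s = 1798 s
Pace per km = 1798 / 5 = 359.6 s/km
LT pace = 359.6 * 1.07 = 384.77 s/km

384.77 s/km


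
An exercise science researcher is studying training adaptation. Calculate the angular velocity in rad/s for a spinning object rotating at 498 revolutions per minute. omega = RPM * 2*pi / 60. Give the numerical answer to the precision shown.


omega = RPM * 2*pi / 60
= 498 * 6.28318531 / 60
= 52.15 rad/s

52.15 rad/s


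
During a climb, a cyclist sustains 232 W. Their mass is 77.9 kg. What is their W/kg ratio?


Power-to-weight = 232 W / 77.9 kg
= 2.978 W/kg

2.978 W/kg


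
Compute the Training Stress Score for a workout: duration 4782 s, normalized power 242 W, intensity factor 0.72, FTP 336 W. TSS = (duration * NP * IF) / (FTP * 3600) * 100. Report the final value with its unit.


Product = 4782 * 242 * 0.72 = 833215.68
Base = 336 * 3600 = 1209600
TSS = 833215.68 / 1209600 * 100 = 68.88

68.88 TSS


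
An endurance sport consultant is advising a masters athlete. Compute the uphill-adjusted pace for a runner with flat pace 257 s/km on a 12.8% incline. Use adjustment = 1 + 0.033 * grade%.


Adjustment factor = 1 + 0.033 * 12.8 = 1.4224
Grade-adjusted pace = 257 * 1.4224 = 365.56 s/km

365.56 s/km


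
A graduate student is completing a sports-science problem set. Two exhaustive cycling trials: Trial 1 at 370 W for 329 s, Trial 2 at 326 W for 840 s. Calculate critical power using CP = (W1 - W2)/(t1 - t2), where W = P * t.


W1 = 370 * 329 = 121730 J
W2 = 326 * 840 = 273840 J
CP = (121730 - 273840) / (329 - 840)
= -152110 / -511
= 297.67 W

297.67 W


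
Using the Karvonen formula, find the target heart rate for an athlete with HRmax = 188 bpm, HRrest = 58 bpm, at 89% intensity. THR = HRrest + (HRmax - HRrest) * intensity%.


HRR = 188 - 58 = 130
THR = 58 + 130 * 0.89
= 58 + 115.7
= 173.7 bpm

173.7 bpm


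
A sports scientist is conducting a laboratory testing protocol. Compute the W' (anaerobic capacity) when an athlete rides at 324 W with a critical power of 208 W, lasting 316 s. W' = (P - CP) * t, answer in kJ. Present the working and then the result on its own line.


Above-CP power = 116 W
Duration = 316 s
W' = 116 * 316 = 36656 J
Convert: 36656 / 1000 = 36.656 kJ

36.656 kJ


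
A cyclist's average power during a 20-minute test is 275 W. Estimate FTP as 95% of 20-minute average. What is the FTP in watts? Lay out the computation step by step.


FTP = 20-min power * 0.95
= 275 * 0.95
= 261.25 W

261.25 W


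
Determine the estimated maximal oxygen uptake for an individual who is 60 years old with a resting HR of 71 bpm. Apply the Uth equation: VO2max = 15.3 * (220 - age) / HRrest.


HRmax = 220 - 60 = 160
VO2max = 15.3 * (160 / 71)
= 15.3 * 2.2535
= 34.48 mL/kg/min

34.48 mL/kg/min


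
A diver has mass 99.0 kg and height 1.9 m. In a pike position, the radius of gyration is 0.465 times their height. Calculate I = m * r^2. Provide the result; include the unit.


r = 0.465 * 1.9 = 0.8835 m
I = m * r^2 = 99.0 * 0.780572 = 77.277 kg*m^2

77.277 kg*m^2


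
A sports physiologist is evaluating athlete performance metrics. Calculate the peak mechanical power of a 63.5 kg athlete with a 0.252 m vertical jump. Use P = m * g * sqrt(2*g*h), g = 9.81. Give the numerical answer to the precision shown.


First, sqrt(2gh) = sqrt(2 * 9.81 * 0.252)
= sqrt(4.94424) = 2.223565 m/s
Power = 63.5 * 9.81 * 2.223565 = 1385.14 W

1385.14 W


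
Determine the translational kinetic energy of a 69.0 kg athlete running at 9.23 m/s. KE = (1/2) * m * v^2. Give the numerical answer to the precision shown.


KE = 0.5 * m * v^2
= 0.5 * 69.0 * 9.23^2
= 0.5 * 69.0 * 85.1929
= 2939.16 J

2939.16 J


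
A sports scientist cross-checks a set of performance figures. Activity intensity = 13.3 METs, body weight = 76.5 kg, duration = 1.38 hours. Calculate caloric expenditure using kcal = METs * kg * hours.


kcal = 13.3 * 76.5 * 1.38
= 1017.45 * 1.38
= 1404.08 kcal

1404.08 kcal


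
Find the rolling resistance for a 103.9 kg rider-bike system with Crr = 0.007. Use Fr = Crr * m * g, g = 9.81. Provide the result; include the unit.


m * g = 103.9 * 9.81 = 1019.259 N
Fr = 0.007 * 1019.259 = 7.135 N

7.135 N


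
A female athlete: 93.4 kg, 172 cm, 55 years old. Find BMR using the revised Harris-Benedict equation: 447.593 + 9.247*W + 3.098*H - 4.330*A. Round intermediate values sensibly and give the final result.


Intercept = 447.593
Weight contribution = 9.247 * 93.4 = 863.6698
Height contribution = 3.098 * 172 = 532.856
Age contribution = 4.33 * 55 = 238.15
BMR = 447.593 + 863.6698 + 532.856 - 238.15
= 1605.97 kcal/day

1605.97 kcal/day


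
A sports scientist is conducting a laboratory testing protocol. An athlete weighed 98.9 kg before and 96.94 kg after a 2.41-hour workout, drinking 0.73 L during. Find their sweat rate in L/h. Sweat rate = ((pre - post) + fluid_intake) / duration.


Body mass change = 1.96 kg
Total sweat loss = 1.96 + 0.73 = 2.69 L
Rate = 2.69 / 2.41 = 1.116 L/h

1.116 L/h


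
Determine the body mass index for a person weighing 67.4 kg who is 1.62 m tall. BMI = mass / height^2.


BMI = mass / height^2
= 67.4 / 1.62^2
= 67.4 / 2.6244
= 25.68 kg/m^2

25.68 kg/m^2


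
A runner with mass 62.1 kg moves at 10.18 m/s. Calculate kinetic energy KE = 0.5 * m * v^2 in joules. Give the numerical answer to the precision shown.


v^2 = 10.18^2 = 103.6324
KE = 0.5 * 62.1 * 103.6324
= 3217.79 J

3217.79 J


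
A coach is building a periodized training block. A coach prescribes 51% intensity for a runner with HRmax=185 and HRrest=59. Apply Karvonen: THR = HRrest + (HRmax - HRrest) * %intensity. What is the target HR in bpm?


Heart rate reserve = 185 - 59 = 126
Intensity fraction = 51 / 100 = 0.51
THR = 59 + 126 * 0.51 = 123.26 bpm

123.26 bpm


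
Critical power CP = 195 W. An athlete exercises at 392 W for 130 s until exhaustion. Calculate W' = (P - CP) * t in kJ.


P - CP = 392 - 195 = 197 W
W' = 197 * 130 = 25610 J
= 25610 / 1000 = 25.61 kJ

25.61 kJ


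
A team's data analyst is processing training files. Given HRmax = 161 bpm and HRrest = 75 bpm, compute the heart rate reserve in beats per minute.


Heart rate reserve = maximum HR minus resting HR
HRR = 161 - 75 = 86 bpm

86 bpm


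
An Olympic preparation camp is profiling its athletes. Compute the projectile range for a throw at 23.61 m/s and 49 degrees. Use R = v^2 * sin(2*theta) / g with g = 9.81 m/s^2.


Two times the angle = 98 degrees
sin(98) = 0.990268
R = 557.4321 * 0.990268 / 9.81 = 56.27 m

56.27 m


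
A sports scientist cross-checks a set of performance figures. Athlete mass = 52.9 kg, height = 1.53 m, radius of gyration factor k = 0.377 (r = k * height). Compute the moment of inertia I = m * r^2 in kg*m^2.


r = k * height = 0.377 * 1.53 = 0.57681 m
r^2 = 0.57681^2 = 0.33271
I = 52.9 * 0.33271 = 17.6 kg*m^2

17.6 kg*m^2


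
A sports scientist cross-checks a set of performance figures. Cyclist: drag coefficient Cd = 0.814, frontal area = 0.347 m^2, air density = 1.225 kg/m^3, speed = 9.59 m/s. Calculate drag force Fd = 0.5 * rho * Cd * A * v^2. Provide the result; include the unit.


v^2 = 9.59^2 = 91.9681
Fd = 0.5 * 1.225 * 0.814 * 0.347 * 91.9681
= 15.911 N

15.911 N


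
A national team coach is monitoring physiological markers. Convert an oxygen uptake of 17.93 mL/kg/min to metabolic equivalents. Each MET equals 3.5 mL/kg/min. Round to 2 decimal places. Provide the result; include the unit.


One MET = 3.5 mL/kg/min
Number of METs = 17.93 / 3.5
= 5.12 METs

5.12 METs


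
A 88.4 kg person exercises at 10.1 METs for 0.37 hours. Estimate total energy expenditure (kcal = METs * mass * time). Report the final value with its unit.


Energy = METs * mass(kg) * time(h)
= 10.1 * 88.4 * 0.37
= 330.35 kcal

330.35 kcal


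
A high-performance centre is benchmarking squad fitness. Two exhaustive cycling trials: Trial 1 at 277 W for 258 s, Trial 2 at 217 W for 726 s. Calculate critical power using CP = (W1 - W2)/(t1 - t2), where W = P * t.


W1 = 277 * 258 = 71466 J
W2 = 217 * 726 = 157542 J
CP = (71466 - 157542) / (258 - 726)
= -86076 / -468
= 183.92 W

183.92 W


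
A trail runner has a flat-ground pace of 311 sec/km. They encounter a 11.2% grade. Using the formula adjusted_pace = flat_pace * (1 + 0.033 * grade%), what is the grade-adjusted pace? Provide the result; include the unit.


Grade factor = 1 + 0.033 * 11.2 = 1.3696
Adjusted = 311 * 1.3696 = 425.95 sec/km

425.95 s/km


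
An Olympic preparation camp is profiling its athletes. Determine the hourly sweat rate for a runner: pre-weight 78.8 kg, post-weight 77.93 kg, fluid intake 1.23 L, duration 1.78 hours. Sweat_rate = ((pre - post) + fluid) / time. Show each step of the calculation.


Mass lost = 78.8 - 77.93 = 0.87 kg
Add fluid consumed: 0.87 + 1.23 = 2.1 L total sweat
Sweat rate = 2.1 / 1.78 = 1.18 L/h

1.18 L/h


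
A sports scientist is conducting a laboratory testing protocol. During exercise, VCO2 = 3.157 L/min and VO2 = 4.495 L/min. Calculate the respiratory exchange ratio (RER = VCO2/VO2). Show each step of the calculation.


RER = VCO2 / VO2
= 3.157 / 4.495
= 0.7023

0.7023


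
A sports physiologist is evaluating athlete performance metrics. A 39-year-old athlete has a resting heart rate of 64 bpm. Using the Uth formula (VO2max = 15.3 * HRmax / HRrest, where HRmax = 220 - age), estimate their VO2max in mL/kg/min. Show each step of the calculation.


HRmax = 220 - 39 = 181 bpm
Ratio = HRmax / HRrest = 181 / 64 = 2.8281
VO2max = 15.3 * 2.8281 = 43.27 mL/kg/min

43.27 mL/kg/min


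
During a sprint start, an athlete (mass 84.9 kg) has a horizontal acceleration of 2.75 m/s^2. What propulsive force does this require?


Propulsive force = mass * acceleration
= 84.9 kg * 2.75 m/s^2
= 233.48 N

233.48 N


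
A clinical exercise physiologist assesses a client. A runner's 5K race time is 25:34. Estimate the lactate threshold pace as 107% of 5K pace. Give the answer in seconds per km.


Total race time = 25*60 + 34 = 1534 seconds
5K pace = 1534 / 5 = 306.8 sec/km
LT pace = 306.8 * 1.07 = 328.28 sec/km

328.28 s/km


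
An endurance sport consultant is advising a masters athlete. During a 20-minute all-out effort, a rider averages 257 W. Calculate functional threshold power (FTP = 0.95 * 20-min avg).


FTP = 0.95 * 257
= 244.15 W

244.15 W


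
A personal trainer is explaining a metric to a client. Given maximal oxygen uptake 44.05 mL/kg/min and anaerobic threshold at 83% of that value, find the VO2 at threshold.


Percentage as decimal = 0.83
VO2 at AT = 44.05 * 0.83 = 36.56 mL/kg/min

36.56 mL/kg/min


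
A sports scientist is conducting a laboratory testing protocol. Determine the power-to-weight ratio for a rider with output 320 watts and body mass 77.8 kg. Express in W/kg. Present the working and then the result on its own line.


P/W = 320 / 77.8 = 4.113 W/kg

4.113 W/kg


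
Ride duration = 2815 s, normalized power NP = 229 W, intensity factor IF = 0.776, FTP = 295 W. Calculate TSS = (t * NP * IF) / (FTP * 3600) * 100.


Numerator = 2815 * 229 * 0.776 = 500236.76
Denominator = 295 * 3600 = 1062000
TSS = 500236.76 / 1062000 * 100
= 47.1

47.1 TSS


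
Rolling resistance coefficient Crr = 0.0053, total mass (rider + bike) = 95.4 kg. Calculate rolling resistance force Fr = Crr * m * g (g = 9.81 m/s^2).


Fr = Crr * m * g
= 0.0053 * 95.4 * 9.81
= 4.96 N

4.96 N


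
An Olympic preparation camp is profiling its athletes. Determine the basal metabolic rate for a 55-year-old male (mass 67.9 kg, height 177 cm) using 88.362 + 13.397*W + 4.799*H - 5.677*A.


BMR = 88.362 + 13.397*67.9 + 4.799*177 - 5.677*55
= 1535.21 kcal/day

1535.21 kcal/day


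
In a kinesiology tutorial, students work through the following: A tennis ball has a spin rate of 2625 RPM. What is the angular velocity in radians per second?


Convert RPM to rad/s: multiply by 2*pi and divide by 60
omega = 2625 * 2 * pi / 60
= 274.889 rad/s

274.889 rad/s


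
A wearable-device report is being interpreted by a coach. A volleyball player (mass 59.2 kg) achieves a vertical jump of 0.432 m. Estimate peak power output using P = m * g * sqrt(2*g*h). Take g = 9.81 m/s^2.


2 * g * h = 2 * 9.81 * 0.432 = 8.47584
sqrt(8.47584) = 2.91133 m/s
P = 59.2 * 9.81 * 2.91133 = 1690.76 W

1690.76 W


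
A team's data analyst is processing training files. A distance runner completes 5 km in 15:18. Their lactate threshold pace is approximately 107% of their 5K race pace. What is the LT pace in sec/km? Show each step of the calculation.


Convert to seconds: 15 min 18 s = 918 s
Pace per km = 918 / 5 = 183.6 s/km
LT pace = 183.6 * 1.07 = 196.45 s/km

196.45 s/km


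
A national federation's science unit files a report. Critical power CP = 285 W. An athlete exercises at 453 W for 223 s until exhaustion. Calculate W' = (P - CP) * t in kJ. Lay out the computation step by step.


P - CP = 453 - 285 = 168 W
W' = 168 * 223 = 37464 J
= 37464 / 1000 = 37.464 kJ

37.464 kJ


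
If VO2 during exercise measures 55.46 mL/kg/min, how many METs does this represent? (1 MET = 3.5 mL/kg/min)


METs = VO2 / 3.5 = 55.46 / 3.5 = 15.85

15.85 METs


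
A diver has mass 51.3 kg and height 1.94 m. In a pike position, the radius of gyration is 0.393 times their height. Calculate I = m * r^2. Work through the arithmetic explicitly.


r = 0.393 * 1.94 = 0.76242 m
I = m * r^2 = 51.3 * 0.581284 = 29.82 kg*m^2

29.82 kg*m^2


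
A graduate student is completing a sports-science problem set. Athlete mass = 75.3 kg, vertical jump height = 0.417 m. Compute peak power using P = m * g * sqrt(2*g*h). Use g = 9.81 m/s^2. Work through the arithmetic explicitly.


sqrt(2 * 9.81 * 0.417) = sqrt(8.18154) = 2.860339 m/s
P = 75.3 * 9.81 * 2.860339
= 2112.91 W

2112.91 W


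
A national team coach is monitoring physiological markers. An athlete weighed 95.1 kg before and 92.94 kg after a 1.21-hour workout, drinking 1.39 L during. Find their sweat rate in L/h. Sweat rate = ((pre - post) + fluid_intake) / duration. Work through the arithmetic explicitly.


Body mass change = 2.16 kg
Total sweat loss = 2.16 + 1.39 = 3.55 L
Rate = 3.55 / 1.21 = 2.934 L/h

2.934 L/h


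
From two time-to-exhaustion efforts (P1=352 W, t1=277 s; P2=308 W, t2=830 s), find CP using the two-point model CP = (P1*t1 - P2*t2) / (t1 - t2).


Work in trial 1 = 97504 J
Work in trial 2 = 255640 J
Delta work = -158136 J
Delta time = -553 s
CP = -158136 / -553 = 285.96 W

285.96 W


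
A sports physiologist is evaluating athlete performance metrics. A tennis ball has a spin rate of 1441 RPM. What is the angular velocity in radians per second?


Convert RPM to rad/s: multiply by 2*pi and divide by 60
omega = 1441 * 2 * pi / 60
= 150.901 rad/s

150.901 rad/s


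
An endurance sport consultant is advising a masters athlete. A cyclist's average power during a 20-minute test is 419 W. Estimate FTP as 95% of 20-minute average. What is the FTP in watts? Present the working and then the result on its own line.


FTP = 20-min power * 0.95
= 419 * 0.95
= 398.05 W

398.05 W


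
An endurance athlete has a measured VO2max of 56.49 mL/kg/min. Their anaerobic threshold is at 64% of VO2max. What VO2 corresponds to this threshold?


Anaerobic threshold VO2 = VO2max * 64%
= 56.49 * 0.64
= 36.15 mL/kg/min

36.15 mL/kg/min


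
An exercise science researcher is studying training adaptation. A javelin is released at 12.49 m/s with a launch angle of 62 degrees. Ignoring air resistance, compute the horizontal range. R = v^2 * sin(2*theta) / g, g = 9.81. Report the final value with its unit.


Launch speed squared = 156.0001
sin(2 * 62 deg) = 0.829038
Range = 156.0001 * 0.829038 / 9.81
= 13.183 m

13.183 m


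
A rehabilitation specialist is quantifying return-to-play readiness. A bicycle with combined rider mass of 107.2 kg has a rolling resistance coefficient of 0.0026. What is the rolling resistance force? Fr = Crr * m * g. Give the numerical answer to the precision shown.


Fr = 0.0026 * 107.2 * 9.81
= 0.27872 * 9.81
= 2.734 N

2.734 N


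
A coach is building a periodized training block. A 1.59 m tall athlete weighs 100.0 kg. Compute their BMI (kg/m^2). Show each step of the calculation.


height^2 = 2.5281 m^2
BMI = 100.0 / 2.5281 = 39.56 kg/m^2

39.56 kg/m^2


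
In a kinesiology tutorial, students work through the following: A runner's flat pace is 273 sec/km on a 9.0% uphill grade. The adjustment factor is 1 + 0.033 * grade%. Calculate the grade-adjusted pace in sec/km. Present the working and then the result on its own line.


Factor = 1 + 0.033 * 9.0 = 1.297
Adjusted pace = 273 * 1.297
= 354.08 sec/km

354.08 s/km


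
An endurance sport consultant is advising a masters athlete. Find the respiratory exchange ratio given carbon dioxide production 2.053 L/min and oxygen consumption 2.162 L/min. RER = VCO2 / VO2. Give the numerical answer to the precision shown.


VCO2 = 2.053 L/min
VO2 = 2.162 L/min
RER = 2.053 / 2.162 = 0.9496

0.9496


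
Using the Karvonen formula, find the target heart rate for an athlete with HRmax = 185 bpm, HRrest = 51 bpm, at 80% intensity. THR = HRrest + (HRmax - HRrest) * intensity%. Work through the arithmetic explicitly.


HRR = 185 - 51 = 134
THR = 51 + 134 * 0.8
= 51 + 107.2
= 158.2 bpm

158.2 bpm


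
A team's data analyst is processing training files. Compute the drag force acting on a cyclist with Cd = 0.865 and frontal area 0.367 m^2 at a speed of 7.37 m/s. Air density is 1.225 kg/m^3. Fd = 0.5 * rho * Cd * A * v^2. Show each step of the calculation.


Step 1: v^2 = 54.3169
Step 2: Fd = 0.5 * 1.225 * 0.865 * 0.367 * 54.3169
= 10.561 N

10.561 N


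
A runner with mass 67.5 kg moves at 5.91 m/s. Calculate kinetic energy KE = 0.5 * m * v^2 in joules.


v^2 = 5.91^2 = 34.9281
KE = 0.5 * 67.5 * 34.9281
= 1178.82 J

1178.82 J


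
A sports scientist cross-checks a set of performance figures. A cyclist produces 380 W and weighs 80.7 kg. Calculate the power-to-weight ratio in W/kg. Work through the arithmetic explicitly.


P/W = power / mass
= 380 / 80.7
= 4.709 W/kg

4.709 W/kg


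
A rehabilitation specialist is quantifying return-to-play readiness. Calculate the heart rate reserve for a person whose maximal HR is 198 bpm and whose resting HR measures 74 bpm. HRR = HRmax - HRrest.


HRmax = 198 bpm
HRrest = 74 bpm
HRR = 198 - 74 = 124 bpm

124 bpm


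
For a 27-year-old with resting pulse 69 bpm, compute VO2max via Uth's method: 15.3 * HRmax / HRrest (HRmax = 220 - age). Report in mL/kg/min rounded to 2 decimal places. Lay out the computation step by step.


Step 1: HRmax = 220 - 27 = 193 bpm
Step 2: Ratio = 193 / 69 = 2.7971
Step 3: VO2max = 15.3 * 2.7971 = 42.8 mL/kg/min

42.8 mL/kg/min


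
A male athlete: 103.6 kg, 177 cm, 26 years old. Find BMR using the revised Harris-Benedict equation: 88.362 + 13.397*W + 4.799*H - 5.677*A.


Intercept = 88.362
Weight contribution = 13.397 * 103.6 = 1387.9292
Height contribution = 4.799 * 177 = 849.423
Age contribution = 5.677 * 26 = 147.602
BMR = 88.362 + 1387.9292 + 849.423 - 147.602
= 2178.11 kcal/day

2178.11 kcal/day


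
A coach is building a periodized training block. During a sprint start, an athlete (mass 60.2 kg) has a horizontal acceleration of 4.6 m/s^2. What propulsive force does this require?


Propulsive force = mass * acceleration
= 60.2 kg * 4.6 m/s^2
= 276.92 N

276.92 N


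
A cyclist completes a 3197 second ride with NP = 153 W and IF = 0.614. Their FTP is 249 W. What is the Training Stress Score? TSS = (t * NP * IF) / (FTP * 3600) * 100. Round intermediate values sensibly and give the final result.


t * NP * IF = 3197 * 153 * 0.614 = 300332.574
FTP * 3600 = 896400
TSS = (300332.574 / 896400) * 100 = 33.5

33.5 TSS


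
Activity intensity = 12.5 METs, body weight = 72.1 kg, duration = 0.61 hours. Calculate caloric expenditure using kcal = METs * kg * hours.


kcal = 12.5 * 72.1 * 0.61
= 901.25 * 0.61
= 549.76 kcal

549.76 kcal


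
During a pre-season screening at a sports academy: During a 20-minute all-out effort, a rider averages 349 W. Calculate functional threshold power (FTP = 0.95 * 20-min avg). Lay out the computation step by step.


FTP = 0.95 * 349
= 331.55 W

331.55 W


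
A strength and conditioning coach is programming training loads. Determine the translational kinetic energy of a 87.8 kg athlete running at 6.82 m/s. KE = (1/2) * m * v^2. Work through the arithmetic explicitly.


KE = 0.5 * m * v^2
= 0.5 * 87.8 * 6.82^2
= 0.5 * 87.8 * 46.5124
= 2041.89 J

2041.89 J


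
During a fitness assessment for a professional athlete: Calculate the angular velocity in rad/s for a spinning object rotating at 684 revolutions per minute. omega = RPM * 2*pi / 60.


omega = RPM * 2*pi / 60
= 684 * 6.28318531 / 60
= 71.628 rad/s

71.628 rad/s


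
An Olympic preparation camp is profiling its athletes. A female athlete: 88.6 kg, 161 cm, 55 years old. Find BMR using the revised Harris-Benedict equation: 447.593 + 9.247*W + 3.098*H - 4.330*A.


Intercept = 447.593
Weight contribution = 9.247 * 88.6 = 819.2842
Height contribution = 3.098 * 161 = 498.778
Age contribution = 4.33 * 55 = 238.15
BMR = 447.593 + 819.2842 + 498.778 - 238.15
= 1527.51 kcal/day

1527.51 kcal/day


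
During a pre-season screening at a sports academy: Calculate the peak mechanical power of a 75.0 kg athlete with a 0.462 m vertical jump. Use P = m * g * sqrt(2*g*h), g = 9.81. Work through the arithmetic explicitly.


First, sqrt(2gh) = sqrt(2 * 9.81 * 0.462)
= sqrt(9.06444) = 3.010721 m/s
Power = 75.0 * 9.81 * 3.010721 = 2215.14 W

2215.14 W


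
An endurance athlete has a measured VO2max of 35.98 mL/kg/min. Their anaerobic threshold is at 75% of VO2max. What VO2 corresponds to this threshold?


Anaerobic threshold VO2 = VO2max * 75%
= 35.98 * 0.75
= 26.99 mL/kg/min

26.99 mL/kg/min


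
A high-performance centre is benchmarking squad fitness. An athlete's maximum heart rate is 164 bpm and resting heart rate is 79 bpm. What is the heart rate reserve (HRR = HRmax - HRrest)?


HRR = HRmax - HRrest
= 164 - 79
= 85 bpm

85 bpm


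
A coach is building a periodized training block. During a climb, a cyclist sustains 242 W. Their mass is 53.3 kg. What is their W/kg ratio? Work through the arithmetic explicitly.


Power-to-weight = 242 W / 53.3 kg
= 4.54 W/kg

4.54 W/kg


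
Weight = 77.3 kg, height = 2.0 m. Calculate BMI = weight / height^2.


height^2 = 2.0^2 = 4.0
BMI = 77.3 / 4.0 = 19.33 kg/m^2

19.33 kg/m^2


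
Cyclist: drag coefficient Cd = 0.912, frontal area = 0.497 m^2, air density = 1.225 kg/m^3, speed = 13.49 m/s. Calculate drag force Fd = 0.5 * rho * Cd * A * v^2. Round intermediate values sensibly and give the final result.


v^2 = 13.49^2 = 181.9801
Fd = 0.5 * 1.225 * 0.912 * 0.497 * 181.9801
= 50.522 N

50.522 N


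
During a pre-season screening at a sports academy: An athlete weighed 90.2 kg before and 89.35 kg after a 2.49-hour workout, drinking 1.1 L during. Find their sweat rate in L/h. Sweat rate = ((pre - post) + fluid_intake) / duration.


Body mass change = 0.85 kg
Total sweat loss = 0.85 + 1.1 = 1.95 L
Rate = 1.95 / 2.49 = 0.783 L/h

0.783 L/h


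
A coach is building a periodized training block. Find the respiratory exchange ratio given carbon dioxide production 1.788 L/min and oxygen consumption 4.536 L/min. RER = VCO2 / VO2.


VCO2 = 1.788 L/min
VO2 = 4.536 L/min
RER = 1.788 / 4.536 = 0.3942

0.3942


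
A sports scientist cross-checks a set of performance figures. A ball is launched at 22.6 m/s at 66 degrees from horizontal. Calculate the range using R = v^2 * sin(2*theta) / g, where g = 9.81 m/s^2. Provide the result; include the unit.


sin(2 * 66) = sin(132) = 0.743145
v^2 = 22.6^2 = 510.76
R = 510.76 * 0.743145 / 9.81
= 38.692 m

38.692 m


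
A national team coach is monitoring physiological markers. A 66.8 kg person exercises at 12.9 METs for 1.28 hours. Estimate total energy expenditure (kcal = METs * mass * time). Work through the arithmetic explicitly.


Energy = METs * mass(kg) * time(h)
= 12.9 * 66.8 * 1.28
= 1103.0 kcal

1103.0 kcal


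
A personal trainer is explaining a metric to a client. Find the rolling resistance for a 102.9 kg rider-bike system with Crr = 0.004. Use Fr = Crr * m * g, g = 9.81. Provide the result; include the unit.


m * g = 102.9 * 9.81 = 1009.449 N
Fr = 0.004 * 1009.449 = 4.038 N

4.038 N


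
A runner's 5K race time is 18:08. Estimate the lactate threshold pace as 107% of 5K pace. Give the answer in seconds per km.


Total race time = 18*60 + 8 = 1088 seconds
5K pace = 1088 / 5 = 217.6 sec/km
LT pace = 217.6 * 1.07 = 232.83 sec/km

232.83 s/km


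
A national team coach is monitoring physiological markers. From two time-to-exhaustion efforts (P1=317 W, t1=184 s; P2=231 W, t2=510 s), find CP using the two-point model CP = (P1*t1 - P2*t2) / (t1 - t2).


Work in trial 1 = 58328 J
Work in trial 2 = 117810 J
Delta work = -59482 J
Delta time = -326 s
CP = -59482 / -326 = 182.46 W

182.46 W


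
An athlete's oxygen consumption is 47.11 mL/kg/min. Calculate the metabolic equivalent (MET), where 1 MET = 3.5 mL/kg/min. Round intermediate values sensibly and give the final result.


MET = VO2 / 3.5
= 47.11 / 3.5
= 13.46 METs

13.46 METs


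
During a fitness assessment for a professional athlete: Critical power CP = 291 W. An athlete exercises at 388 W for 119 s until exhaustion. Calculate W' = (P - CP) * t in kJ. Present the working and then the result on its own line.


P - CP = 388 - 291 = 97 W
W' = 97 * 119 = 11543 J
= 11543 / 1000 = 11.543 kJ

11.543 kJ


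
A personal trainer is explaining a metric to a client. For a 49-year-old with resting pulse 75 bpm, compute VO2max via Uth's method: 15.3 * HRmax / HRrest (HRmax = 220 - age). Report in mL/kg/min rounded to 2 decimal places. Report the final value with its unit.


Step 1: HRmax = 220 - 49 = 171 bpm
Step 2: Ratio = 171 / 75 = 2.28
Step 3: VO2max = 15.3 * 2.28 = 34.88 mL/kg/min

34.88 mL/kg/min


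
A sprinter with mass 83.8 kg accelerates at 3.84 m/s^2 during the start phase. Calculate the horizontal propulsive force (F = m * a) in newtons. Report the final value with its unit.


F = m * a
= 83.8 * 3.84
= 321.79 N

321.79 N


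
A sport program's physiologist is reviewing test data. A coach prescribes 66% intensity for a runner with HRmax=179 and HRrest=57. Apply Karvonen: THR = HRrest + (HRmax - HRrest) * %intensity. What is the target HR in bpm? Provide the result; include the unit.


Heart rate reserve = 179 - 57 = 122
Intensity fraction = 66 / 100 = 0.66
THR = 57 + 122 * 0.66 = 137.52 bpm

137.52 bpm


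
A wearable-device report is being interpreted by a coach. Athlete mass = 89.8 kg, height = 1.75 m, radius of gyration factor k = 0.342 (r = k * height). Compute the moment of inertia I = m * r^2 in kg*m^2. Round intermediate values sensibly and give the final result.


r = k * height = 0.342 * 1.75 = 0.5985 m
r^2 = 0.5985^2 = 0.358202
I = 89.8 * 0.358202 = 32.167 kg*m^2

32.167 kg*m^2


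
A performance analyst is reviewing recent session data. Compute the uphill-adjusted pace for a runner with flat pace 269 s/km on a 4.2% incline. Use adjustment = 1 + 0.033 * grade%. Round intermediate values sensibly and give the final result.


Adjustment factor = 1 + 0.033 * 4.2 = 1.1386
Grade-adjusted pace = 269 * 1.1386 = 306.28 s/km

306.28 s/km


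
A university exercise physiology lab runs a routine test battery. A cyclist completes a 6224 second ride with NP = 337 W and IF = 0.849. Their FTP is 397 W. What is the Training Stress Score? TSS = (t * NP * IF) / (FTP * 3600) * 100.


t * NP * IF = 6224 * 337 * 0.849 = 1780767.312
FTP * 3600 = 1429200
TSS = (1780767.312 / 1429200) * 100 = 124.6

124.6 TSS


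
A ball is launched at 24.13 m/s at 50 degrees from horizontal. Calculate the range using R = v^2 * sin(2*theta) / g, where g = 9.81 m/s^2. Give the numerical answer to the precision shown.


sin(2 * 50) = sin(100) = 0.984808
v^2 = 24.13^2 = 582.2569
R = 582.2569 * 0.984808 / 9.81
= 58.452 m

58.452 m


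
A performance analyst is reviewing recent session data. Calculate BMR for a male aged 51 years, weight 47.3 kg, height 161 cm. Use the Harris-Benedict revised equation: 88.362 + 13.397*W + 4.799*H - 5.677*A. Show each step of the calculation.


Substituting values:
W term = 13.397 * 47.3 = 633.6781
H term = 4.799 * 161 = 772.639
A term = 5.677 * 51 = 289.527
BMR = 1205.15 kcal/day

1205.15 kcal/day


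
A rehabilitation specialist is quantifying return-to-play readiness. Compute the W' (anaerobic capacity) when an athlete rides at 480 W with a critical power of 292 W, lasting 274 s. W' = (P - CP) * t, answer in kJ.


Above-CP power = 188 W
Duration = 274 s
W' = 188 * 274 = 51512 J
Convert: 51512 / 1000 = 51.512 kJ

51.512 kJ


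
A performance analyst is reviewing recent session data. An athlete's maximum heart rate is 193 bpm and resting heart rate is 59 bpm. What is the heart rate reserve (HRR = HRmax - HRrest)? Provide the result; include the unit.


HRR = HRmax - HRrest
= 193 - 59
= 134 bpm

134 bpm


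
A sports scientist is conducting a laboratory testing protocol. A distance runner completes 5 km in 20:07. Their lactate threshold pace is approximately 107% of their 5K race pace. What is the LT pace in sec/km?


Convert to seconds: 20 min 7 s = 1207 s
Pace per km = 1207 / 5 = 241.4 s/km
LT pace = 241.4 * 1.07 = 258.3 s/km

258.3 s/km


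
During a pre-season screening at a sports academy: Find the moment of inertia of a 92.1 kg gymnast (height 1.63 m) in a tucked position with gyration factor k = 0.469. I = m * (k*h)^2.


Radius of gyration = 0.469 * 1.63 = 0.76447 m
I = 92.1 * 0.76447^2
= 92.1 * 0.584414
= 53.825 kg*m^2

53.825 kg*m^2


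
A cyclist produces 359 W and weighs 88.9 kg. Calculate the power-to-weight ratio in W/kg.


P/W = power / mass
= 359 / 88.9
= 4.038 W/kg

4.038 W/kg


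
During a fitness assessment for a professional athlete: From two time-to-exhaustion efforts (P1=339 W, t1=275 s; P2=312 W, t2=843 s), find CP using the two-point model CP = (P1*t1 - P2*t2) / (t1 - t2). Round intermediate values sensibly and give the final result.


Work in trial 1 = 93225 J
Work in trial 2 = 263016 J
Delta work = -169791 J
Delta time = -568 s
CP = -169791 / -568 = 298.93 W

298.93 W


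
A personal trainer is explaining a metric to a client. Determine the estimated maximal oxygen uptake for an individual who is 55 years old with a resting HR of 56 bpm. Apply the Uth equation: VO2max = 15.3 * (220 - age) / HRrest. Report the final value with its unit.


HRmax = 220 - 55 = 165
VO2max = 15.3 * (165 / 56)
= 15.3 * 2.9464
= 45.08 mL/kg/min

45.08 mL/kg/min


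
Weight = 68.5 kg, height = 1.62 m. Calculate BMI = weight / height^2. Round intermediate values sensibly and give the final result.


height^2 = 1.62^2 = 2.6244
BMI = 68.5 / 2.6244 = 26.1 kg/m^2

26.1 kg/m^2


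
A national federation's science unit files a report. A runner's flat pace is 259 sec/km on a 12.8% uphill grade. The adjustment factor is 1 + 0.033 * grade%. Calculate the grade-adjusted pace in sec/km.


Factor = 1 + 0.033 * 12.8 = 1.4224
Adjusted pace = 259 * 1.4224
= 368.4 sec/km

368.4 s/km


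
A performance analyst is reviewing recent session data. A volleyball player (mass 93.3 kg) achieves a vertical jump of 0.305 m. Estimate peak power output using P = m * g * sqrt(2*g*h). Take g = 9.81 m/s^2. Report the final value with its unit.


2 * g * h = 2 * 9.81 * 0.305 = 5.9841
sqrt(5.9841) = 2.446242 m/s
P = 93.3 * 9.81 * 2.446242 = 2238.98 W

2238.98 W


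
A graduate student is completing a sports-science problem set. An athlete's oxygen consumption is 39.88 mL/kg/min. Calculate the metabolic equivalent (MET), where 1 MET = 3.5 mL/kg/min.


MET = VO2 / 3.5
= 39.88 / 3.5
= 11.39 METs

11.39 METs


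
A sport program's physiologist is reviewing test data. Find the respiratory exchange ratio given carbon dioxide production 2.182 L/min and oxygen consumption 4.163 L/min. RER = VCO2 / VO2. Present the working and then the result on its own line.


VCO2 = 2.182 L/min
VO2 = 4.163 L/min
RER = 2.182 / 4.163 = 0.5241

0.5241


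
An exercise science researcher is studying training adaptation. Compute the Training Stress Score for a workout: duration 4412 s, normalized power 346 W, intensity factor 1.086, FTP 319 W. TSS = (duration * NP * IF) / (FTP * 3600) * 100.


Product = 4412 * 346 * 1.086 = 1657835.472
Base = 319 * 3600 = 1148400
TSS = 1657835.472 / 1148400 * 100 = 144.36

144.36 TSS


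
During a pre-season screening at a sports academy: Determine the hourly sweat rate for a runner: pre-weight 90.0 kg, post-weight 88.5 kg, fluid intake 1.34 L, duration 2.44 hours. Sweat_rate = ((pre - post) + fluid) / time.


Mass lost = 90.0 - 88.5 = 1.5 kg
Add fluid consumed: 1.5 + 1.34 = 2.84 L total sweat
Sweat rate = 2.84 / 2.44 = 1.164 L/h

1.164 L/h
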